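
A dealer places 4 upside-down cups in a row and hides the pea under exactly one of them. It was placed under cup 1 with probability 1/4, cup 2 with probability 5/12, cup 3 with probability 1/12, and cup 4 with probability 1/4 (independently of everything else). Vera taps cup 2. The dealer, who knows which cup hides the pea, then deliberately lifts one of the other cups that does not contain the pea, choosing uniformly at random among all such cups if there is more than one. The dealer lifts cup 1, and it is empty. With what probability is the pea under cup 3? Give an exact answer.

Condition on the true location of the pea.
If it is under cup 1 (prior 1/4): the dealer opened cup 1, so this case is ruled out; weight (1/4)·0 = 0.
If it is under cup 2 (prior 5/12): the dealer has 3 equally likely choices, so probability 1/3; weight (5/12)·(1/3) = 5/36.
If it is under cup 3 (prior 1/12): the dealer has 2 equally likely choices, so probability 1/2; weight (1/12)·(1/2) = 1/24.
If it is under cup 4 (prior 1/4): the dealer has 2 equally likely choices, so probability 1/2; weight (1/4)·(1/2) = 1/8.
The weights sum to 11/36.
So P(the pea under cup 3 | the dealer opened cup 1) = (1/24) / (11/36) = 3/22.

3/22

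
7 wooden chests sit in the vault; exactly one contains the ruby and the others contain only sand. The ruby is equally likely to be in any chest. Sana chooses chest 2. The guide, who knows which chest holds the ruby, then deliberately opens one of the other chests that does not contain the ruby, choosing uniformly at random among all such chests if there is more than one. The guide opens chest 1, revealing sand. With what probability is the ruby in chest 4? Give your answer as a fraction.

Condition on the true location of the ruby.
If it is in chest 1 (prior 1/7): the guide opened chest 1, so this case is ruled out; weight (1/7)·0 = 0.
If it is in chest 2 (prior 1/7): the guide has 6 equally likely choices, so probability 1/6; weight (1/7)·(1/6) = 1/42.
If it is in any of chests 3, 4, 5, 6, and 7 (prior 1/7 each): the guide has 5 equally likely choices, so probability 1/5; weight (1/7)·(1/5) = 1/35 each.
The weights sum to 1/6.
So P(the ruby in chest 4 | the guide opened chest 1) = (1/35) / (1/6) = 6/35.

6/35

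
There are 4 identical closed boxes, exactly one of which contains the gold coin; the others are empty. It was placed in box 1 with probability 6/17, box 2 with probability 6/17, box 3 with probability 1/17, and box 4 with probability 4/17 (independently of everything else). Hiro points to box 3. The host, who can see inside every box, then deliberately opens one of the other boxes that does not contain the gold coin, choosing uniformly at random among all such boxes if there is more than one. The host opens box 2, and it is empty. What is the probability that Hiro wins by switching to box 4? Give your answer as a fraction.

3/8

Consider each possible location of the gold coin in turn.
If it is in box 1 (prior 6/17): the host has 2 equally likely choices, so probability 1/2; weight (6/17)·(1/2) = 3/17.
If it is in box 2 (prior 6/17): the host opened box 2, so this case is ruled out; weight (6/17)·0 = 0.
If it is in box 3 (prior 1/17): the host has 3 equally likely choices, so probability 1/3; weight (1/17)·(1/3) = 1/51.
If it is in box 4 (prior 4/17): the host has 2 equally likely choices, so probability 1/2; weight (4/17)·(1/2) = 2/17.
The weights sum to 16/51.
So P(the gold coin in box 4 | the host opened box 2) = (2/17) / (16/51) = 3/8.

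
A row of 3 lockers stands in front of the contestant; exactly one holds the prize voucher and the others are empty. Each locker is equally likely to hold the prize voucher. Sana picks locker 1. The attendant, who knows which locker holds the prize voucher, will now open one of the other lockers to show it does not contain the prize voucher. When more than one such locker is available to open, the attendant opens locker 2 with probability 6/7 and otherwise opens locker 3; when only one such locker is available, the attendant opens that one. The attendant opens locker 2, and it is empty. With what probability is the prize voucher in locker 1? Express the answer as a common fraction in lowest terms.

6/13

Consider each possible location of the prize voucher in turn.
If it is in locker 1 (prior 1/3): locker 2 is available, opened with probability 6/7; weight (1/3)·(6/7) = 2/7.
If it is in locker 2 (prior 1/3): the attendant opened locker 2, so this case is ruled out; weight (1/3)·0 = 0.
If it is in locker 3 (prior 1/3): only locker 2 is available, probability 1; weight (1/3)·1 = 1/3.
The weights sum to 13/21.
So P(the prize voucher in locker 1 | the attendant opened locker 2) = (2/7) / (13/21) = 6/13.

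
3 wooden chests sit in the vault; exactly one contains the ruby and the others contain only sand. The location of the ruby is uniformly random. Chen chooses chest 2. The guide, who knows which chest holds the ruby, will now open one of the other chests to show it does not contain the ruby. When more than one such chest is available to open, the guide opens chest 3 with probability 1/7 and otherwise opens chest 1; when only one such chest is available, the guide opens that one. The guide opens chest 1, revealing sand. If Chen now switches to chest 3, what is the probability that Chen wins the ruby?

Consider each possible location of the ruby in turn.
If it is in chest 1 (prior 1/3): the guide opened chest 1, so this case is ruled out; weight (1/3)·0 = 0.
If it is in chest 2 (prior 1/3): chest 3 is available but not opened, probability 6/7; weight (1/3)·(6/7) = 2/7.
If it is in chest 3 (prior 1/3): only chest 1 is available, probability 1; weight (1/3)·1 = 1/3.
The weights sum to 13/21.
So P(the ruby in chest 3 | the guide opened chest 1) = (1/3) / (13/21) = 7/13.

7/13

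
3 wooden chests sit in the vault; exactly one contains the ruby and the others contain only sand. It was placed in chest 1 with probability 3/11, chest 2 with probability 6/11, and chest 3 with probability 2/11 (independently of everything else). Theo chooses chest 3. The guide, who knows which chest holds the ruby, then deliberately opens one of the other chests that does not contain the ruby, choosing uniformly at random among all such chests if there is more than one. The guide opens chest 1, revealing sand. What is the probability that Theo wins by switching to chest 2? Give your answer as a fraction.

6/7

Condition on the true location of the ruby.
If it is in chest 1 (prior 3/11): the guide opened chest 1, so this case is ruled out; weight (3/11)·0 = 0.
If it is in chest 2 (prior 6/11): the guide has no choice, probability 1; weight (6/11)·1 = 6/11.
If it is in chest 3 (prior 2/11): the guide has 2 equally likely choices, so probability 1/2; weight (2/11)·(1/2) = 1/11.
The weights sum to 7/11.
So P(the ruby in chest 2 | the guide opened chest 1) = (6/11) / (7/11) = 6/7.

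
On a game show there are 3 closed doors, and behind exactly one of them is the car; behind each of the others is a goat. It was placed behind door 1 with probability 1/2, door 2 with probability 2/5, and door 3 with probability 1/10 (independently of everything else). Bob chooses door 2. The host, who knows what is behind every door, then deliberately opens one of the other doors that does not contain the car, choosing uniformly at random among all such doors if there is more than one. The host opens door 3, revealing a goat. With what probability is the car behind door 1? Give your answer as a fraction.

5/7

Apply Bayes' rule, conditioning on where the car actually is.
If it is behind door 1 (prior 1/2): the host has no choice, probability 1; weight (1/2)·1 = 1/2.
If it is behind door 2 (prior 2/5): the host has 2 equally likely choices, so probability 1/2; weight (2/5)·(1/2) = 1/5.
If it is behind door 3 (prior 1/10): the host opened door 3, so this case is ruled out; weight (1/10)·0 = 0.
The weights sum to 7/10.
So P(the car behind door 1 | the host opened door 3) = (1/2) / (7/10) = 5/7.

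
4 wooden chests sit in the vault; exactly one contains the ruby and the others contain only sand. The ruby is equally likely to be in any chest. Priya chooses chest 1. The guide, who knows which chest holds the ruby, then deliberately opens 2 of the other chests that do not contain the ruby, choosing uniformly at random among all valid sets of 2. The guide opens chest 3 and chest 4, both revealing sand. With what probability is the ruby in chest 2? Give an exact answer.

3/4

Consider each possible location of the ruby in turn.
If it is in chest 1 (prior 1/4): the guide has 3 equally likely choices, so probability 1/3; weight (1/4)·(1/3) = 1/12.
If it is in chest 2 (prior 1/4): the guide has no choice, probability 1; weight (1/4)·1 = 1/4.
If it is in either of chests 3 and 4 (prior 1/4 each): that chest was opened and seen not to hold the prize — ruled out; weight (1/4)·0 = 0 each.
The weights sum to 1/3.
So P(the ruby in chest 2 | the guide opened chest 3 and chest 4) = (1/4) / (1/3) = 3/4.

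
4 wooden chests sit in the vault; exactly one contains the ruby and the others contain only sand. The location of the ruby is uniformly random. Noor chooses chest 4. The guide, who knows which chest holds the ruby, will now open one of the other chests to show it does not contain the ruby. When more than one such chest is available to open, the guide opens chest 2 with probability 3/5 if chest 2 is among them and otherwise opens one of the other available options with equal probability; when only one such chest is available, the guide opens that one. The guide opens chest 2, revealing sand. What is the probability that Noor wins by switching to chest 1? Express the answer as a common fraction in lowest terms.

Consider each possible location of the ruby in turn.
If it is in any of chests 1, 3, and 4 (prior 1/4 each): chest 2 is available, opened with probability 3/5; weight (1/4)·(3/5) = 3/20 each.
If it is in chest 2 (prior 1/4): the guide opened chest 2, so this case is ruled out; weight (1/4)·0 = 0.
The weights sum to 9/20.
So P(the ruby in chest 1 | the guide opened chest 2) = (3/20) / (9/20) = 1/3.

1/3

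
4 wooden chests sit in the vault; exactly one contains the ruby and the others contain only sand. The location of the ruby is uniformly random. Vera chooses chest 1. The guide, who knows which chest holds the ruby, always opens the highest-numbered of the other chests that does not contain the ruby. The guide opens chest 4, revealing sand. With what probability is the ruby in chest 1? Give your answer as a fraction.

Condition on the true location of the ruby.
If it is in any of chests 1, 2, and 3 (prior 1/4 each): chest 4 is the highest-numbered option available, probability 1; weight (1/4)·1 = 1/4 each.
If it is in chest 4 (prior 1/4): the guide opened chest 4, so this case is ruled out; weight (1/4)·0 = 0.
The weights sum to 3/4.
So P(the ruby in chest 1 | the guide opened chest 4) = (1/4) / (3/4) = 1/3.

1/3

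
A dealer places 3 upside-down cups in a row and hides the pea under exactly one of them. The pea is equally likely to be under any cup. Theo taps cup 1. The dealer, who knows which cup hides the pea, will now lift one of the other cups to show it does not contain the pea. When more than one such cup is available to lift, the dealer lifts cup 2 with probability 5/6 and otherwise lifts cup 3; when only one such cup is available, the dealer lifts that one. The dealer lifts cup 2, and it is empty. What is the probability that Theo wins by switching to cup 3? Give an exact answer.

Condition on the true location of the pea.
If it is under cup 1 (prior 1/3): cup 2 is available, opened with probability 5/6; weight (1/3)·(5/6) = 5/18.
If it is under cup 2 (prior 1/3): the dealer opened cup 2, so this case is ruled out; weight (1/3)·0 = 0.
If it is under cup 3 (prior 1/3): only cup 2 is available, probability 1; weight (1/3)·1 = 1/3.
The weights sum to 11/18.
So P(the pea under cup 3 | the dealer opened cup 2) = (1/3) / (11/18) = 6/11.

6/11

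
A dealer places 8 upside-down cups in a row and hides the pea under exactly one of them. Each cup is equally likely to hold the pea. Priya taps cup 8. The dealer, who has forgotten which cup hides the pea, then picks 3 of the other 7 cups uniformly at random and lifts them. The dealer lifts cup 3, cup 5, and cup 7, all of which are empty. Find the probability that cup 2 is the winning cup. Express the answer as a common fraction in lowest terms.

1/5

Because the dealer chose which cups to lift without knowing where the pea is, the choice is independent of the prize location. Learning that none of the 3 opened cups holds the pea simply rules out those 3 locations and leaves the remaining 5 cups still equally likely by symmetry.
So P(the pea under cup 2) = 1/5.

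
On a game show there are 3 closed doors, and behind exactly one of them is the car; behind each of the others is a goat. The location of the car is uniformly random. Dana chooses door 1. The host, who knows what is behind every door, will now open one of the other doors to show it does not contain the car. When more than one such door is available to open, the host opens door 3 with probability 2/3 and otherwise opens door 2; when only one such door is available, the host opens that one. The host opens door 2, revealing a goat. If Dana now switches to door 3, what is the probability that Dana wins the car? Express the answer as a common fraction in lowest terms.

Condition on the true location of the car.
If it is behind door 1 (prior 1/3): door 3 is available but not opened, probability 1/3; weight (1/3)·(1/3) = 1/9.
If it is behind door 2 (prior 1/3): the host opened door 2, so this case is ruled out; weight (1/3)·0 = 0.
If it is behind door 3 (prior 1/3): only door 2 is available, probability 1; weight (1/3)·1 = 1/3.
The weights sum to 4/9.
So P(the car behind door 3 | the host opened door 2) = (1/3) / (4/9) = 3/4.

3/4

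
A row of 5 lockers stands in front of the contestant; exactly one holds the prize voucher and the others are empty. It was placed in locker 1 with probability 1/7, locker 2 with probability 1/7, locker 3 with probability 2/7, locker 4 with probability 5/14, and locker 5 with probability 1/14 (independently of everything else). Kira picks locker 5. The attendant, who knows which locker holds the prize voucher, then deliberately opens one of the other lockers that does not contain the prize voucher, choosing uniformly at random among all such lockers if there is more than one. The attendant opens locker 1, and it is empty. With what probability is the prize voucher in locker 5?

3/47

Consider each possible location of the prize voucher in turn.
If it is in locker 1 (prior 1/7): the attendant opened locker 1, so this case is ruled out; weight (1/7)·0 = 0.
If it is in locker 2 (prior 1/7): the attendant has 3 equally likely choices, so probability 1/3; weight (1/7)·(1/3) = 1/21.
If it is in locker 3 (prior 2/7): the attendant has 3 equally likely choices, so probability 1/3; weight (2/7)·(1/3) = 2/21.
If it is in locker 4 (prior 5/14): the attendant has 3 equally likely choices, so probability 1/3; weight (5/14)·(1/3) = 5/42.
If it is in locker 5 (prior 1/14): the attendant has 4 equally likely choices, so probability 1/4; weight (1/14)·(1/4) = 1/56.
The weights sum to 47/168.
So P(the prize voucher in locker 5 | the attendant opened locker 1) = (1/56) / (47/168) = 3/47.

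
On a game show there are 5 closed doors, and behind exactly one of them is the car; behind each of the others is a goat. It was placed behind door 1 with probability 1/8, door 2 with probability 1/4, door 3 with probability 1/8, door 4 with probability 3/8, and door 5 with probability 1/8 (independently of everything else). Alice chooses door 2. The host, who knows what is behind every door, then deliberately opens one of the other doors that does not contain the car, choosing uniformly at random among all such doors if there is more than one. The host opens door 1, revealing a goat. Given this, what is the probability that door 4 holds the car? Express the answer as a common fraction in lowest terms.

Apply Bayes' rule, conditioning on where the car actually is.
If it is behind door 1 (prior 1/8): the host opened door 1, so this case is ruled out; weight (1/8)·0 = 0.
If it is behind door 2 (prior 1/4): the host has 4 equally likely choices, so probability 1/4; weight (1/4)·(1/4) = 1/16.
If it is behind either of doors 3 and 5 (prior 1/8 each): the host has 3 equally likely choices, so probability 1/3; weight (1/8)·(1/3) = 1/24 each.
If it is behind door 4 (prior 3/8): the host has 3 equally likely choices, so probability 1/3; weight (3/8)·(1/3) = 1/8.
The weights sum to 13/48.
So P(the car behind door 4 | the host opened door 1) = (1/8) / (13/48) = 6/13.

6/13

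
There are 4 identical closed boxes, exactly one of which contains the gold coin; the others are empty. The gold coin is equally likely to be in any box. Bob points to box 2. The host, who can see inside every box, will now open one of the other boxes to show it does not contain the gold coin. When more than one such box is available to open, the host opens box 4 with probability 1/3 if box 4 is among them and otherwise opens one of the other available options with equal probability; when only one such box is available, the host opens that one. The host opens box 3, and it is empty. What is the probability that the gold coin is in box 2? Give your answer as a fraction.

Apply Bayes' rule, conditioning on where the gold coin actually is.
If it is in box 1 (prior 1/4): box 4 is available but not opened, probability 2/3; weight (1/4)·(2/3) = 1/6.
If it is in box 2 (prior 1/4): box 4 is available but not opened; box 3 gets probability (1 − 1/3)/2 = 1/3; weight (1/4)·(1/3) = 1/12.
If it is in box 3 (prior 1/4): the host opened box 3, so this case is ruled out; weight (1/4)·0 = 0.
If it is in box 4 (prior 1/4): box 4 holds the prize so is unavailable; the host chooses uniformly among the 2 others, probability 1/2; weight (1/4)·(1/2) = 1/8.
The weights sum to 3/8.
So P(the gold coin in box 2 | the host opened box 3) = (1/12) / (3/8) = 2/9.

2/9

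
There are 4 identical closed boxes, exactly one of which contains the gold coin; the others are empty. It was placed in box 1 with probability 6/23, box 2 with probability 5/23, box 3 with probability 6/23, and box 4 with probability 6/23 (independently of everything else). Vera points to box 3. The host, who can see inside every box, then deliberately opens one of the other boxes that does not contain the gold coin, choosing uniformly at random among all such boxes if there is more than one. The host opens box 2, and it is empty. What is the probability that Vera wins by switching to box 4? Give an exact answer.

3/8

Consider each possible location of the gold coin in turn.
If it is in either of boxes 1 and 4 (prior 6/23 each): the host has 2 equally likely choices, so probability 1/2; weight (6/23)·(1/2) = 3/23 each.
If it is in box 2 (prior 5/23): the host opened box 2, so this case is ruled out; weight (5/23)·0 = 0.
If it is in box 3 (prior 6/23): the host has 3 equally likely choices, so probability 1/3; weight (6/23)·(1/3) = 2/23.
The weights sum to 8/23.
So P(the gold coin in box 4 | the host opened box 2) = (3/23) / (8/23) = 3/8.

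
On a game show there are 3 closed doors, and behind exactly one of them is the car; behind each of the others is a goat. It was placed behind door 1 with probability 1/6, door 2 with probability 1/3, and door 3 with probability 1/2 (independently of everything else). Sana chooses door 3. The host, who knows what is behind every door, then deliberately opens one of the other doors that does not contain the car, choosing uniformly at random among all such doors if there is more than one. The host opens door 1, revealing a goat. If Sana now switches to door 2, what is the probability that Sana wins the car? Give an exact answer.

4/7

Apply Bayes' rule, conditioning on where the car actually is.
If it is behind door 1 (prior 1/6): the host opened door 1, so this case is ruled out; weight (1/6)·0 = 0.
If it is behind door 2 (prior 1/3): the host has no choice, probability 1; weight (1/3)·1 = 1/3.
If it is behind door 3 (prior 1/2): the host has 2 equally likely choices, so probability 1/2; weight (1/2)·(1/2) = 1/4.
The weights sum to 7/12.
So P(the car behind door 2 | the host opened door 1) = (1/3) / (7/12) = 4/7.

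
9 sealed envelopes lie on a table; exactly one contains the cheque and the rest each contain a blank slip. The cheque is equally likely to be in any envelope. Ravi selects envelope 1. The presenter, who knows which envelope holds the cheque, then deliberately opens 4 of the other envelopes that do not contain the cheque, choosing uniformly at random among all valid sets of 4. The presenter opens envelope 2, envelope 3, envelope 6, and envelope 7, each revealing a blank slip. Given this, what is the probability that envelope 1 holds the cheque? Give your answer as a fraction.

Condition on the true location of the cheque.
If it is in envelope 1 (prior 1/9): the presenter has 70 equally likely choices, so probability 1/70; weight (1/9)·(1/70) = 1/630.
If it is in any of envelopes 2, 3, 6, and 7 (prior 1/9 each): that envelope was opened and seen not to hold the prize — ruled out; weight (1/9)·0 = 0 each.
If it is in any of envelopes 4, 5, 8, and 9 (prior 1/9 each): the presenter has 35 equally likely choices, so probability 1/35; weight (1/9)·(1/35) = 1/315 each.
The weights sum to 1/70.
So P(the cheque in envelope 1 | the presenter opened envelope 2, envelope 3, envelope 6, and envelope 7) = (1/630) / (1/70) = 1/9.

1/9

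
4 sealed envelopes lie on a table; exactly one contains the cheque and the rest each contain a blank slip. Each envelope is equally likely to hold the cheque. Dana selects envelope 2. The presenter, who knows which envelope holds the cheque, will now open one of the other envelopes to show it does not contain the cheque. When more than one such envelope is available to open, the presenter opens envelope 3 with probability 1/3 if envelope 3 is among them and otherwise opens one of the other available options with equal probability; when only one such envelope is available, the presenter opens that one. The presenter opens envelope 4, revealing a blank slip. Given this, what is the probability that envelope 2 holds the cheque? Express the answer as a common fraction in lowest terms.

2/9

Consider each possible location of the cheque in turn.
If it is in envelope 1 (prior 1/4): envelope 3 is available but not opened, probability 2/3; weight (1/4)·(2/3) = 1/6.
If it is in envelope 2 (prior 1/4): envelope 3 is available but not opened; envelope 4 gets probability (1 − 1/3)/2 = 1/3; weight (1/4)·(1/3) = 1/12.
If it is in envelope 3 (prior 1/4): envelope 3 holds the prize so is unavailable; the presenter chooses uniformly among the 2 others, probability 1/2; weight (1/4)·(1/2) = 1/8.
If it is in envelope 4 (prior 1/4): the presenter opened envelope 4, so this case is ruled out; weight (1/4)·0 = 0.
The weights sum to 3/8.
So P(the cheque in envelope 2 | the presenter opened envelope 4) = (1/12) / (3/8) = 2/9.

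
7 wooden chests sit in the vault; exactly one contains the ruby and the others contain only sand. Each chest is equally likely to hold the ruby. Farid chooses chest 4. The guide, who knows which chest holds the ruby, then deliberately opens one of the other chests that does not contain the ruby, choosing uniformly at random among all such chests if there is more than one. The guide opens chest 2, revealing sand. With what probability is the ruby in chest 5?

6/35

Condition on the true location of the ruby.
If it is in any of chests 1, 3, 5, 6, and 7 (prior 1/7 each): the guide has 5 equally likely choices, so probability 1/5; weight (1/7)·(1/5) = 1/35 each.
If it is in chest 2 (prior 1/7): the guide opened chest 2, so this case is ruled out; weight (1/7)·0 = 0.
If it is in chest 4 (prior 1/7): the guide has 6 equally likely choices, so probability 1/6; weight (1/7)·(1/6) = 1/42.
The weights sum to 1/6.
So P(the ruby in chest 5 | the guide opened chest 2) = (1/35) / (1/6) = 6/35.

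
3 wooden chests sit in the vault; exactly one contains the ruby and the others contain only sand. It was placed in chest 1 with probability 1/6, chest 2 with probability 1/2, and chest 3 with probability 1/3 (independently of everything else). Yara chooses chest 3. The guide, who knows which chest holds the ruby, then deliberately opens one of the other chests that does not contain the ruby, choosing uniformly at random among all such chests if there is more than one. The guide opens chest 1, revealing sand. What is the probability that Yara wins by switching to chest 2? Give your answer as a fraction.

Condition on the true location of the ruby.
If it is in chest 1 (prior 1/6): the guide opened chest 1, so this case is ruled out; weight (1/6)·0 = 0.
If it is in chest 2 (prior 1/2): the guide has no choice, probability 1; weight (1/2)·1 = 1/2.
If it is in chest 3 (prior 1/3): the guide has 2 equally likely choices, so probability 1/2; weight (1/3)·(1/2) = 1/6.
The weights sum to 2/3.
So P(the ruby in chest 2 | the guide opened chest 1) = (1/2) / (2/3) = 3/4.

3/4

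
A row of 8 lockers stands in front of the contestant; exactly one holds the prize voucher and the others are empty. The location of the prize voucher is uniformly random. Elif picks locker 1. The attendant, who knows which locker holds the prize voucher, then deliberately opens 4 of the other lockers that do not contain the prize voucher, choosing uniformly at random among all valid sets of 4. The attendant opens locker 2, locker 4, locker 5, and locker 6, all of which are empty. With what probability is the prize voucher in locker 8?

7/24

Condition on the true location of the prize voucher.
If it is in locker 1 (prior 1/8): the attendant has 35 equally likely choices, so probability 1/35; weight (1/8)·(1/35) = 1/280.
If it is in any of lockers 2, 4, 5, and 6 (prior 1/8 each): that locker was opened and seen not to hold the prize — ruled out; weight (1/8)·0 = 0 each.
If it is in any of lockers 3, 7, and 8 (prior 1/8 each): the attendant has 15 equally likely choices, so probability 1/15; weight (1/8)·(1/15) = 1/120 each.
The weights sum to 1/35.
So P(the prize voucher in locker 8 | the attendant opened locker 2, locker 4, locker 5, and locker 6) = (1/120) / (1/35) = 7/24.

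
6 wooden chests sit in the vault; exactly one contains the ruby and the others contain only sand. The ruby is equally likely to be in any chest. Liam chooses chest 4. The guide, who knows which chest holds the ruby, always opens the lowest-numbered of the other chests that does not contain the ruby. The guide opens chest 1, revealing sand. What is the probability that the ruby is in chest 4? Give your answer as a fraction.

Condition on the true location of the ruby.
If it is in chest 1 (prior 1/6): the guide opened chest 1, so this case is ruled out; weight (1/6)·0 = 0.
If it is in any of chests 2, 3, 4, 5, and 6 (prior 1/6 each): chest 1 is the lowest-numbered option available, probability 1; weight (1/6)·1 = 1/6 each.
The weights sum to 5/6.
So P(the ruby in chest 4 | the guide opened chest 1) = (1/6) / (5/6) = 1/5.

1/5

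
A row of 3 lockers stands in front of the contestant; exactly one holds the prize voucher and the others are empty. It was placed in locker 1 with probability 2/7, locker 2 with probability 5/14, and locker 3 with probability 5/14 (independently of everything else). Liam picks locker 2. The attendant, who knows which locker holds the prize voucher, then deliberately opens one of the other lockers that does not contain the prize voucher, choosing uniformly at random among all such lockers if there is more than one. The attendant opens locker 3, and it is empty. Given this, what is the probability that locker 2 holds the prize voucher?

Condition on the true location of the prize voucher.
If it is in locker 1 (prior 2/7): the attendant has no choice, probability 1; weight (2/7)·1 = 2/7.
If it is in locker 2 (prior 5/14): the attendant has 2 equally likely choices, so probability 1/2; weight (5/14)·(1/2) = 5/28.
If it is in locker 3 (prior 5/14): the attendant opened locker 3, so this case is ruled out; weight (5/14)·0 = 0.
The weights sum to 13/28.
So P(the prize voucher in locker 2 | the attendant opened locker 3) = (5/28) / (13/28) = 5/13.

5/13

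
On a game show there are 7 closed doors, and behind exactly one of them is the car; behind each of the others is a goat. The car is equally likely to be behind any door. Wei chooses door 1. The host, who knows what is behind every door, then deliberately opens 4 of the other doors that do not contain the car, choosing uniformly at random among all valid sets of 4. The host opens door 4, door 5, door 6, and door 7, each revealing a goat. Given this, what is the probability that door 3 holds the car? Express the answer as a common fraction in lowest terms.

Condition on the true location of the car.
If it is behind door 1 (prior 1/7): the host has 15 equally likely choices, so probability 1/15; weight (1/7)·(1/15) = 1/105.
If it is behind either of doors 2 and 3 (prior 1/7 each): the host has 5 equally likely choices, so probability 1/5; weight (1/7)·(1/5) = 1/35 each.
If it is behind any of doors 4, 5, 6, and 7 (prior 1/7 each): that door was opened and seen not to hold the prize — ruled out; weight (1/7)·0 = 0 each.
The weights sum to 1/15.
So P(the car behind door 3 | the host opened door 4, door 5, door 6, and door 7) = (1/35) / (1/15) = 3/7.

3/7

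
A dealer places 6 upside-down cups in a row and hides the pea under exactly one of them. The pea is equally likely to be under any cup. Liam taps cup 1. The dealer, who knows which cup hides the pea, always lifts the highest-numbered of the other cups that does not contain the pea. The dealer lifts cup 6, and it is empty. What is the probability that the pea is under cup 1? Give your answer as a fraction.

1/5

Consider each possible location of the pea in turn.
If it is under any of cups 1, 2, 3, 4, and 5 (prior 1/6 each): cup 6 is the highest-numbered option available, probability 1; weight (1/6)·1 = 1/6 each.
If it is under cup 6 (prior 1/6): the dealer opened cup 6, so this case is ruled out; weight (1/6)·0 = 0.
The weights sum to 5/6.
So P(the pea under cup 1 | the dealer opened cup 6) = (1/6) / (5/6) = 1/5.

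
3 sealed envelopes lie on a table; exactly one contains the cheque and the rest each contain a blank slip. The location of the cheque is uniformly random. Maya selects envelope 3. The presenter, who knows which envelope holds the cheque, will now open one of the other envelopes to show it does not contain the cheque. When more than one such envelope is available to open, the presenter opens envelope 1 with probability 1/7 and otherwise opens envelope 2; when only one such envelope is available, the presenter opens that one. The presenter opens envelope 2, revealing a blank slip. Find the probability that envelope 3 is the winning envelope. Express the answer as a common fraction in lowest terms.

6/13

Condition on the true location of the cheque.
If it is in envelope 1 (prior 1/3): only envelope 2 is available, probability 1; weight (1/3)·1 = 1/3.
If it is in envelope 2 (prior 1/3): the presenter opened envelope 2, so this case is ruled out; weight (1/3)·0 = 0.
If it is in envelope 3 (prior 1/3): envelope 1 is available but not opened, probability 6/7; weight (1/3)·(6/7) = 2/7.
The weights sum to 13/21.
So P(the cheque in envelope 3 | the presenter opened envelope 2) = (2/7) / (13/21) = 6/13.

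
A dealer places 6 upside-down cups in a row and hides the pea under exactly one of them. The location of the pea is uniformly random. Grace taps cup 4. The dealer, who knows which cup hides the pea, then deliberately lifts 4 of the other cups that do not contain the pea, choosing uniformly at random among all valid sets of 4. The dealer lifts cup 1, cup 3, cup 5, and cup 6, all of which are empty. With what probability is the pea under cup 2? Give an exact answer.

Apply Bayes' rule, conditioning on where the pea actually is.
If it is under any of cups 1, 3, 5, and 6 (prior 1/6 each): that cup was opened and seen not to hold the prize — ruled out; weight (1/6)·0 = 0 each.
If it is under cup 2 (prior 1/6): the dealer has no choice, probability 1; weight (1/6)·1 = 1/6.
If it is under cup 4 (prior 1/6): the dealer has 5 equally likely choices, so probability 1/5; weight (1/6)·(1/5) = 1/30.
The weights sum to 1/5.
So P(the pea under cup 2 | the dealer opened cup 1, cup 3, cup 5, and cup 6) = (1/6) / (1/5) = 5/6.

5/6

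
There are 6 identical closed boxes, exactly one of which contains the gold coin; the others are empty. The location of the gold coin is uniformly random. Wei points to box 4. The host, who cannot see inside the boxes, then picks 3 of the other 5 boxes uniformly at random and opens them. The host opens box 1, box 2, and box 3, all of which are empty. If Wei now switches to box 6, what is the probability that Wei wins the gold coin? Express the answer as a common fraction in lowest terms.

Condition on the true location of the gold coin.
If it is in any of boxes 1, 2, and 3 (prior 1/6 each): that box was opened and seen not to hold the prize — ruled out; weight (1/6)·0 = 0 each.
If it is in any of boxes 4, 5, and 6 (prior 1/6 each): the host picks exactly this set with probability 1/10 regardless, and none is the prize; weight (1/6)·(1/10) = 1/60 each.
The weights sum to 1/20.
So P(the gold coin in box 6 | the host opened box 1, box 2, and box 3) = (1/60) / (1/20) = 1/3.

1/3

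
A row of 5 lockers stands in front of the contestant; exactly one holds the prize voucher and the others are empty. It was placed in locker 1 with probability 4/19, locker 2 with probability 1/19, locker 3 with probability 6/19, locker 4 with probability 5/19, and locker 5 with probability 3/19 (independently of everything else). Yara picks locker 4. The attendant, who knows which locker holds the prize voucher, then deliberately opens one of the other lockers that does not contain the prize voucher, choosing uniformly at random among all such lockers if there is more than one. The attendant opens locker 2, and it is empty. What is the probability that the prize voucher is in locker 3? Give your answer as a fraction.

24/67

Apply Bayes' rule, conditioning on where the prize voucher actually is.
If it is in locker 1 (prior 4/19): the attendant has 3 equally likely choices, so probability 1/3; weight (4/19)·(1/3) = 4/57.
If it is in locker 2 (prior 1/19): the attendant opened locker 2, so this case is ruled out; weight (1/19)·0 = 0.
If it is in locker 3 (prior 6/19): the attendant has 3 equally likely choices, so probability 1/3; weight (6/19)·(1/3) = 2/19.
If it is in locker 4 (prior 5/19): the attendant has 4 equally likely choices, so probability 1/4; weight (5/19)·(1/4) = 5/76.
If it is in locker 5 (prior 3/19): the attendant has 3 equally likely choices, so probability 1/3; weight (3/19)·(1/3) = 1/19.
The weights sum to 67/228.
So P(the prize voucher in locker 3 | the attendant opened locker 2) = (2/19) / (67/228) = 24/67.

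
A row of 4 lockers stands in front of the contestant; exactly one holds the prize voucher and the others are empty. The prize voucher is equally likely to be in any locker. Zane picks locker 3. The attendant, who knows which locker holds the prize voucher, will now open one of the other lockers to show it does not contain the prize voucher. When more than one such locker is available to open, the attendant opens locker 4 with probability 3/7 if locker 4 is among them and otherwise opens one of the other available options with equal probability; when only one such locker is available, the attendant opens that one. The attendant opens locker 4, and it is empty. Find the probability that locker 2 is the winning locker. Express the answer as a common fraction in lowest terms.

1/3

Condition on the true location of the prize voucher.
If it is in any of lockers 1, 2, and 3 (prior 1/4 each): locker 4 is available, opened with probability 3/7; weight (1/4)·(3/7) = 3/28 each.
If it is in locker 4 (prior 1/4): the attendant opened locker 4, so this case is ruled out; weight (1/4)·0 = 0.
The weights sum to 9/28.
So P(the prize voucher in locker 2 | the attendant opened locker 4) = (3/28) / (9/28) = 1/3.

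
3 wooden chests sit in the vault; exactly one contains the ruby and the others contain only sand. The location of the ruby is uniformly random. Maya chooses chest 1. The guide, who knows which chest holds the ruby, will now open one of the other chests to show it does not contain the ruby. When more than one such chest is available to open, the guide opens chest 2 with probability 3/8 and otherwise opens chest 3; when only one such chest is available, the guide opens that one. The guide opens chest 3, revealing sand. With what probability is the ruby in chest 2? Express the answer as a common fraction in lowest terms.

Consider each possible location of the ruby in turn.
If it is in chest 1 (prior 1/3): chest 2 is available but not opened, probability 5/8; weight (1/3)·(5/8) = 5/24.
If it is in chest 2 (prior 1/3): only chest 3 is available, probability 1; weight (1/3)·1 = 1/3.
If it is in chest 3 (prior 1/3): the guide opened chest 3, so this case is ruled out; weight (1/3)·0 = 0.
The weights sum to 13/24.
So P(the ruby in chest 2 | the guide opened chest 3) = (1/3) / (13/24) = 8/13.

8/13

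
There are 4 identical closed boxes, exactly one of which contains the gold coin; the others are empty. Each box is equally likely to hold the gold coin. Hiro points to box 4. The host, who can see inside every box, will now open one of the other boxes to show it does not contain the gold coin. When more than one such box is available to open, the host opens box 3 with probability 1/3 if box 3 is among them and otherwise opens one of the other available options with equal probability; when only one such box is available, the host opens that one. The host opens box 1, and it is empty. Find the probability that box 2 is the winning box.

4/9

Apply Bayes' rule, conditioning on where the gold coin actually is.
If it is in box 1 (prior 1/4): the host opened box 1, so this case is ruled out; weight (1/4)·0 = 0.
If it is in box 2 (prior 1/4): box 3 is available but not opened, probability 2/3; weight (1/4)·(2/3) = 1/6.
If it is in box 3 (prior 1/4): box 3 holds the prize so is unavailable; the host chooses uniformly among the 2 others, probability 1/2; weight (1/4)·(1/2) = 1/8.
If it is in box 4 (prior 1/4): box 3 is available but not opened; box 1 gets probability (1 − 1/3)/2 = 1/3; weight (1/4)·(1/3) = 1/12.
The weights sum to 3/8.
So P(the gold coin in box 2 | the host opened box 1) = (1/6) / (3/8) = 4/9.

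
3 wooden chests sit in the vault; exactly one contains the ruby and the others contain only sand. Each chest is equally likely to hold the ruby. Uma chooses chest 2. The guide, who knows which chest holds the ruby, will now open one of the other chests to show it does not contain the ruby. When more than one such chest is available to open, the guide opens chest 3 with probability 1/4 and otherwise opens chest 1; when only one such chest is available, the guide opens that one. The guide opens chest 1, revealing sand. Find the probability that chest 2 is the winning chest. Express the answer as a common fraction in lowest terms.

Consider each possible location of the ruby in turn.
If it is in chest 1 (prior 1/3): the guide opened chest 1, so this case is ruled out; weight (1/3)·0 = 0.
If it is in chest 2 (prior 1/3): chest 3 is available but not opened, probability 3/4; weight (1/3)·(3/4) = 1/4.
If it is in chest 3 (prior 1/3): only chest 1 is available, probability 1; weight (1/3)·1 = 1/3.
The weights sum to 7/12.
So P(the ruby in chest 2 | the guide opened chest 1) = (1/4) / (7/12) = 3/7.

3/7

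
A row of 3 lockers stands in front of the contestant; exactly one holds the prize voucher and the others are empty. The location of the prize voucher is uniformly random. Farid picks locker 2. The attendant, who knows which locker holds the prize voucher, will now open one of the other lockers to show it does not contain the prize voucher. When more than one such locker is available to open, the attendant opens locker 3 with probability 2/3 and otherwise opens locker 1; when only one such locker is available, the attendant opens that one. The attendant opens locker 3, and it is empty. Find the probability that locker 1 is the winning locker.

3/5

Consider each possible location of the prize voucher in turn.
If it is in locker 1 (prior 1/3): only locker 3 is available, probability 1; weight (1/3)·1 = 1/3.
If it is in locker 2 (prior 1/3): locker 3 is available, opened with probability 2/3; weight (1/3)·(2/3) = 2/9.
If it is in locker 3 (prior 1/3): the attendant opened locker 3, so this case is ruled out; weight (1/3)·0 = 0.
The weights sum to 5/9.
So P(the prize voucher in locker 1 | the attendant opened locker 3) = (1/3) / (5/9) = 3/5.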